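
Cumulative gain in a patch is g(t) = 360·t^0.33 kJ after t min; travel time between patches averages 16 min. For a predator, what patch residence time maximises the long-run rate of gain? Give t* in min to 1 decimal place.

7.9 min

By the marginal value theorem, leave when the instantaneous gain rate g'(t) equals the habitat-wide average g(t)/(T + t).
g'(t) = 0.33·360·t^-0.67. Setting 0.33·360·t^-0.67 = 360·t^0.33/(16+t) gives 0.33(16+t) = t, so 0.67·t = 0.33×16.
t* = 0.33×16/0.67 = 7.881 min.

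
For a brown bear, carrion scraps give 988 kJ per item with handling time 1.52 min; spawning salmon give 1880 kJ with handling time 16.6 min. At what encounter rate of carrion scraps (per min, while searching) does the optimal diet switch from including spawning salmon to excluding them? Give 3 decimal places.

0.139 per min

Drop spawning salmon once their profitability E₂/h₂ falls below the rate achievable on carrion scraps alone: E₂/h₂ = λE₁/(1 + λh₁).
Solve for λ: λE₁h₂ = E₂(1 + λh₁) → λ(E₁h₂ − E₂h₁) = E₂ → λ = E₂/(E₁h₂ − E₂h₁).
λ = 1880/(988×16.6 − 1880×1.52) = 1880/1.354e+04 = 0.1388 per min.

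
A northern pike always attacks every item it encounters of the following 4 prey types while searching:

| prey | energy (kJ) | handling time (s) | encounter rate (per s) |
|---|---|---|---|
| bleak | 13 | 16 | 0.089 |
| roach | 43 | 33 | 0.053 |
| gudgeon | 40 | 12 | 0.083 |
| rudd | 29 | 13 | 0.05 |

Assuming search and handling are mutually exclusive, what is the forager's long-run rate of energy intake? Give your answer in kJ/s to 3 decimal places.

R = Σλ_iE_i / (1 + Σλ_ih_i)
Numerator: 0.089×13 + 0.053×43 + 0.083×40 + 0.05×29 = 8.206
Denominator: 1 + 0.089×16 + 0.053×33 + 0.083×12 + 0.05×13 = 5.819
R = 8.206/5.819 = 1.41 kJ/s

1.410 kJ/s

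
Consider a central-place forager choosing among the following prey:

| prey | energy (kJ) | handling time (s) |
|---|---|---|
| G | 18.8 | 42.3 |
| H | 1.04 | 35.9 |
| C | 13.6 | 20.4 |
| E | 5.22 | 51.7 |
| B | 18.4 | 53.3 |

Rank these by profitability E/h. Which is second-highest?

G

Profitability E/h (kJ/s): G = 18.8/42.3 = 0.444, H = 1.04/35.9 = 0.029, C = 13.6/20.4 = 0.667, E = 5.22/51.7 = 0.101, B = 18.4/53.3 = 0.345.
Ranked: C > G > B > E > H.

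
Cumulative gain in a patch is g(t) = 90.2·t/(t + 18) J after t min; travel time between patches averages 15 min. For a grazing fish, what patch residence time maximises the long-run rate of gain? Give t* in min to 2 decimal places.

Maximise g(t)/(T+t): set derivative to zero → g'(t)(T+t) = g(t).
g'(t) = 90.2·18/(t + 18)². Setting 90.2·18/(t+18)² = 90.2t/[(t+18)(15+t)] gives 18(15+t) = t(t+18), so t² = 18×15 = 270.
t* = √270 = 16.43 min.

16.43 min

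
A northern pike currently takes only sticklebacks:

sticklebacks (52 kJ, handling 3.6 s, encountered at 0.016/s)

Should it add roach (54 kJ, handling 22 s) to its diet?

Yes

Intake rate on the current diet: R = (0.016×52) / (1 + 0.016×3.6) = 0.832/1.058 = 0.7867 kJ/s.
Profitability of roach: 54/22 = 2.455 kJ/s.
Since 2.455 > R, including roach increases the long-run rate.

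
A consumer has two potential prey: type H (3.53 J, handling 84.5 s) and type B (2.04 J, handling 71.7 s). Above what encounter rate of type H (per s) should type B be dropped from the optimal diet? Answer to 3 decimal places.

The zero-one rule: include type B iff E₂/h₂ > λE₁/(1+λh₁). Equality gives the switch point.
λE₁h₂ = E₂ + λE₂h₁ ⇒ λ = E₂/(E₁h₂ − E₂h₁) = 2.04/(253.1 − 172.4) = 0.02527 per s.

0.025 per s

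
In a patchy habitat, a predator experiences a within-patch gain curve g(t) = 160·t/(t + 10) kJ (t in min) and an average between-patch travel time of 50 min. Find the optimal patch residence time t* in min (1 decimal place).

Optimal t* satisfies g'(t*) = g(t*)/(T + t*).
g'(t) = 160·10/(t + 10)². Setting 160·10/(t+10)² = 160t/[(t+10)(50+t)] gives 10(50+t) = t(t+10), so t² = 10×50 = 500.
t* = √500 = 22.36 min.

22.4 min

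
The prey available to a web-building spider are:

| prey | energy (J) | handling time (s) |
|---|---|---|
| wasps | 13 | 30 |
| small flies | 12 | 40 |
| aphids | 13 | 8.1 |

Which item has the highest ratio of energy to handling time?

aphids

Profitability E/h (J/s): wasps = 13/30 = 0.433, small flies = 12/40 = 0.3, aphids = 13/8.1 = 1.6.
Ranked: aphids > wasps > small flies.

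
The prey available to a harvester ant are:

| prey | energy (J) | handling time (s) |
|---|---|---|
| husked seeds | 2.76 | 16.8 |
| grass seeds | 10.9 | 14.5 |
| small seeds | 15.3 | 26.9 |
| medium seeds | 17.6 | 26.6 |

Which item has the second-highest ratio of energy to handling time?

Profitability E/h (J/s): husked seeds = 2.76/16.8 = 0.164, grass seeds = 10.9/14.5 = 0.752, small seeds = 15.3/26.9 = 0.569, medium seeds = 17.6/26.6 = 0.662.
Ranked: grass seeds > medium seeds > small seeds > husked seeds.

medium seeds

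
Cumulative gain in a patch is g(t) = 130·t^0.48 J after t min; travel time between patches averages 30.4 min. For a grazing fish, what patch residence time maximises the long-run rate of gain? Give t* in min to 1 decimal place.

28.1 min

Optimal t* satisfies g'(t*) = g(t*)/(T + t*).
g'(t) = 0.48·130·t^-0.52. Setting 0.48·130·t^-0.52 = 130·t^0.48/(30.4+t) gives 0.48(30.4+t) = t, so 0.52·t = 0.48×30.4.
t* = 0.48×30.4/0.52 = 28.06 min.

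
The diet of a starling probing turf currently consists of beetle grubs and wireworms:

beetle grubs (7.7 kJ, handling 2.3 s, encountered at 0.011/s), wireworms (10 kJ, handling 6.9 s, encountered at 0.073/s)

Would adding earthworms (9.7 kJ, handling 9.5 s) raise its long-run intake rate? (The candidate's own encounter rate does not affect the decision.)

Yes

Intake rate on the current diet: R = (0.011×7.7 + 0.073×10) / (1 + 0.011×2.3 + 0.073×6.9) = 0.8147/1.529 = 0.5328 kJ/s.
Profitability of earthworms: 9.7/9.5 = 1.021 kJ/s.
1.021 > 0.5328, so adding earthworms raises the average — include it.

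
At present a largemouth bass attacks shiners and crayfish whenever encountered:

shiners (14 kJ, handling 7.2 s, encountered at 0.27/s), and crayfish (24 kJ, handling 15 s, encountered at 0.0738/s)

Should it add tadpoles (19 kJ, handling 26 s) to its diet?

Intake rate on the current diet: R = (0.27×14 + 0.0738×24) / (1 + 0.27×7.2 + 0.0738×15) = 5.551/4.051 = 1.37 kJ/s.
Profitability of tadpoles: 19/26 = 0.7308 kJ/s.
0.7308 < 1.37, so adding tadpoles would lower the average — exclude it.

No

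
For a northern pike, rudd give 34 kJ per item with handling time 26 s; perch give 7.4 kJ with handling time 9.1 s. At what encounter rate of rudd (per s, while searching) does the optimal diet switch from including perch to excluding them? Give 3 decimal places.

The zero-one rule: include perch iff E₂/h₂ > λE₁/(1+λh₁). Equality gives the switch point.
λE₁h₂ = E₂ + λE₂h₁ ⇒ λ = E₂/(E₁h₂ − E₂h₁) = 7.4/(309.4 − 192.4) = 0.06325 per s.

0.063 per s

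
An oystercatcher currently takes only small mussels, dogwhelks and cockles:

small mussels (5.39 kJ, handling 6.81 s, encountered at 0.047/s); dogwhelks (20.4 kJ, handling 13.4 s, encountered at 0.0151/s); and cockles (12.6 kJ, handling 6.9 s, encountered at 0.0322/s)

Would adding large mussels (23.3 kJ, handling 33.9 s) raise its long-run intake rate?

Yes

Intake rate on the current diet: R = (0.047×5.39 + 0.0151×20.4 + 0.0322×12.6) / (1 + 0.047×6.81 + 0.0151×13.4 + 0.0322×6.9) = 0.9671/1.745 = 0.5543 kJ/s.
large mussels: E/h = 23.3/33.9 = 0.6873 kJ/s.
Since 0.6873 > R, including large mussels increases the long-run rate.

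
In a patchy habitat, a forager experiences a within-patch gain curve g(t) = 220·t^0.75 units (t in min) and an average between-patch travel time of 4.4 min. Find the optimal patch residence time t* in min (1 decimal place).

Maximise g(t)/(T+t): set derivative to zero → g'(t)(T+t) = g(t).
g'(t) = 0.75·220·t^-0.25. Setting 0.75·220·t^-0.25 = 220·t^0.75/(4.4+t) gives 0.75(4.4+t) = t, so 0.25·t = 0.75×4.4.
t* = 0.75×4.4/0.25 = 13.2 min.

13.2 min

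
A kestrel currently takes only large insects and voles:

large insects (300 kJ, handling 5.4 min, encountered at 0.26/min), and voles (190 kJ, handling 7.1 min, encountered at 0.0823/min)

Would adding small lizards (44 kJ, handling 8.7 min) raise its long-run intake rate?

No

Current rate: (0.26×300 + 0.0823×190)/(1 + 0.26×5.4 + 0.0823×7.1) = 31.33 kJ/min.
Profitability of small lizards: 44/8.7 = 5.057 kJ/min.
Since 5.057 < R, time spent handling small lizards is better spent searching.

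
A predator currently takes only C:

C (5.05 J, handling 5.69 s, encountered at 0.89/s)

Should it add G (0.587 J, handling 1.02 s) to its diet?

No

On C alone, R = ΣλE/(1+Σλh) = 4.494/6.064 = 0.7412 J/s.
G: E/h = 0.587/1.02 = 0.5755 J/s.
0.5755 < 0.7412, so adding G would lower the average — exclude it.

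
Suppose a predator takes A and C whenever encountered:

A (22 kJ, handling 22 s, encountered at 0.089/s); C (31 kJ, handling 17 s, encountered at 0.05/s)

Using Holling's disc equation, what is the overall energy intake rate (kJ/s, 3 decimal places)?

R = (0.089×22 + 0.05×31) / (1 + 0.089×22 + 0.05×17) = 3.508/3.808 = 0.9212 kJ/s.

0.921 kJ/s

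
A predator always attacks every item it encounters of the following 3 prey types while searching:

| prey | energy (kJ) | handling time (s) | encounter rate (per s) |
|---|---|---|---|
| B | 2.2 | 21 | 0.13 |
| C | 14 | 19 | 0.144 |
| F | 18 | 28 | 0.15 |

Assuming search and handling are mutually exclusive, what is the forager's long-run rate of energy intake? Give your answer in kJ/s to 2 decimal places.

0.47 kJ/s

R = (0.13×2.2 + 0.144×14 + 0.15×18) / (1 + 0.13×21 + 0.144×19 + 0.15×28) = 5.002/10.67 = 0.469 kJ/s.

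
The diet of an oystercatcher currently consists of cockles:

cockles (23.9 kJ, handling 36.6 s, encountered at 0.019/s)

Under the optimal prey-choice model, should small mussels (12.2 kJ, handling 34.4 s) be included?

Yes

On cockles alone, R = ΣλE/(1+Σλh) = 0.4541/1.695 = 0.2678 kJ/s.
small mussels: E/h = 12.2/34.4 = 0.3547 kJ/s.
0.3547 > 0.2678, so adding small mussels raises the average — include it.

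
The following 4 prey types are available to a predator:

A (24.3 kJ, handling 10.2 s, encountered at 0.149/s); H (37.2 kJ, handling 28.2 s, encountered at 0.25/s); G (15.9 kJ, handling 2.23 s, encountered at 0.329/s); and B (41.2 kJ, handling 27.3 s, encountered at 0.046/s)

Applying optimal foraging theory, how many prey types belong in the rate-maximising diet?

1

Rank by E/h (kJ/s): G 7.13, A 2.38, B 1.51, H 1.32. Include each in turn until the next type's E/h falls below the running intake rate.
Rate on top 1: 3.017. A: 2.38 < 3.017 → exclude; stop.
Optimal diet: G — 1 of 4 types.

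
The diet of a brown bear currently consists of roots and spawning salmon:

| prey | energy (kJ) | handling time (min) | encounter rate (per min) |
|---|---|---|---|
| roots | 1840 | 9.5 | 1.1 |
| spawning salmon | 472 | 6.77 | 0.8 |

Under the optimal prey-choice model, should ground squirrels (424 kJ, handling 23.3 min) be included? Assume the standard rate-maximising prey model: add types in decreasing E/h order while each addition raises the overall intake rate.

Current rate: (1.1×1840 + 0.8×472)/(1 + 1.1×9.5 + 0.8×6.77) = 142.4 kJ/min.
ground squirrels: E/h = 424/23.3 = 18.2 kJ/min.
Since 18.2 < R, time spent handling ground squirrels is better spent searching.

No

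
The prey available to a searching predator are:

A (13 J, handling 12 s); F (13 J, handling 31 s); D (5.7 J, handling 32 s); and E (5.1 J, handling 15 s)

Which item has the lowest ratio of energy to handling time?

D

Profitability E/h (J/s): A = 13/12 = 1.08, F = 13/31 = 0.419, D = 5.7/32 = 0.178, E = 5.1/15 = 0.34.
Ranked: A > F > E > D.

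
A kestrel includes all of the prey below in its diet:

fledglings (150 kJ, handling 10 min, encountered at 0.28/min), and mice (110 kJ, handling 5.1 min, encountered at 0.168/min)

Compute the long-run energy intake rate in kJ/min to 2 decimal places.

12.99 kJ/min

R = Σλ_iE_i / (1 + Σλ_ih_i)
Numerator: 0.28×150 + 0.168×110 = 60.48
Denominator: 1 + 0.28×10 + 0.168×5.1 = 4.657
R = 60.48/4.657 = 12.99 kJ/min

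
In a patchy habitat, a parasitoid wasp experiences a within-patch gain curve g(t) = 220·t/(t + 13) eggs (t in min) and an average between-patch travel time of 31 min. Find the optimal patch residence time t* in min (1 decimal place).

20.1 min

Maximise g(t)/(T+t): set derivative to zero → g'(t)(T+t) = g(t).
g'(t) = 220·13/(t + 13)². Setting 220·13/(t+13)² = 220t/[(t+13)(31+t)] gives 13(31+t) = t(t+13), so t² = 13×31 = 403.
t* = √403 = 20.07 min.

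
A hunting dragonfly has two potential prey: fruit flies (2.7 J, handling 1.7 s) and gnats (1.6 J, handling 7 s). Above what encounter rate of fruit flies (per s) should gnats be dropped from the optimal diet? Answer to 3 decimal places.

Drop gnats once their profitability E₂/h₂ falls below the rate achievable on fruit flies alone: E₂/h₂ = λE₁/(1 + λh₁).
Solve for λ: λE₁h₂ = E₂(1 + λh₁) → λ(E₁h₂ − E₂h₁) = E₂ → λ = E₂/(E₁h₂ − E₂h₁).
λ = 1.6/(2.7×7 − 1.6×1.7) = 1.6/16.18 = 0.09889 per s.

0.099 per s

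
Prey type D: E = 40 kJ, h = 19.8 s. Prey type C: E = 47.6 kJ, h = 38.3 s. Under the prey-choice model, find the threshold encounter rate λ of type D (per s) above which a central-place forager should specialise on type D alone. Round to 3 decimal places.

0.081 per s

Drop type C once their profitability E₂/h₂ falls below the rate achievable on type D alone: E₂/h₂ = λE₁/(1 + λh₁).
Solve for λ: λE₁h₂ = E₂(1 + λh₁) → λ(E₁h₂ − E₂h₁) = E₂ → λ = E₂/(E₁h₂ − E₂h₁).
λ = 47.6/(40×38.3 − 47.6×19.8) = 47.6/589.5 = 0.08074 per s.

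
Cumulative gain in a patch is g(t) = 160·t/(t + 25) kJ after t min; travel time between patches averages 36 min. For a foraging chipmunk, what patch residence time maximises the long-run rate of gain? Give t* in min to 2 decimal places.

30.00 min

By the marginal value theorem, leave when the instantaneous gain rate g'(t) equals the habitat-wide average g(t)/(T + t).
g'(t) = 160·25/(t + 25)². Setting 160·25/(t+25)² = 160t/[(t+25)(36+t)] gives 25(36+t) = t(t+25), so t² = 25×36 = 900.
t* = √900 = 30 min.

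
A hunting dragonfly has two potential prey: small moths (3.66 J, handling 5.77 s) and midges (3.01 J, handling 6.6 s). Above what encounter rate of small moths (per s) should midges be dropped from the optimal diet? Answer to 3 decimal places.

The zero-one rule: include midges iff E₂/h₂ > λE₁/(1+λh₁). Equality gives the switch point.
λE₁h₂ = E₂ + λE₂h₁ ⇒ λ = E₂/(E₁h₂ − E₂h₁) = 3.01/(24.16 − 17.37) = 0.4434 per s.

0.443 per s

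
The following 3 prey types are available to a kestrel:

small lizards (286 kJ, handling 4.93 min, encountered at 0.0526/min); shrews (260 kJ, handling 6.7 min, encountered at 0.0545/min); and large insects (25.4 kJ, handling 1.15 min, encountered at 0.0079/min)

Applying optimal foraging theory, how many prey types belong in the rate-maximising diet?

Rank by E/h (kJ/min): small lizards 58, shrews 38.8, large insects 22.1. Include each in turn until the next type's E/h falls below the running intake rate.
Rate on top 1: 11.95. shrews: 38.8 > 11.95 → include.
Rate on top 2: 17.98. large insects: 22.1 > 17.98 → include.
Optimal diet: small lizards, shrews, large insects — 3 of 3 types.

3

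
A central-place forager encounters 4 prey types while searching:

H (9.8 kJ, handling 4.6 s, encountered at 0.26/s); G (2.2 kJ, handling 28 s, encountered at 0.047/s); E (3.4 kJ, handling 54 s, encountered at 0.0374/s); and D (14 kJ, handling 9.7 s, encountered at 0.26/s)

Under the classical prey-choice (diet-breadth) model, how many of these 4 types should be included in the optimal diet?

2

Profitabilities (E/h, kJ/s): H 2.13, D 1.44, G 0.0786, E 0.063. Add prey in this order while the next type's profitability exceeds the intake rate on those already taken.
Rate on top 1: 1.16. D: 1.44 > 1.16 → include.
Rate on top 2: 1.312. G: 0.0786 < 1.312 → exclude; stop.
Optimal diet: H, D — 2 of 4 types.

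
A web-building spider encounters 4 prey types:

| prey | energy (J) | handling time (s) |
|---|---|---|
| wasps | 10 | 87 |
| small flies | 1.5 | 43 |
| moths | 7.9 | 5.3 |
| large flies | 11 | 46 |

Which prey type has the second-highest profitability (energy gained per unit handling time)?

large flies

In descending order of E/h:
moths: 7.9/5.3 = 1.49 J/s
large flies: 11/46 = 0.239 J/s
wasps: 10/87 = 0.115 J/s
small flies: 1.5/43 = 0.0349 J/s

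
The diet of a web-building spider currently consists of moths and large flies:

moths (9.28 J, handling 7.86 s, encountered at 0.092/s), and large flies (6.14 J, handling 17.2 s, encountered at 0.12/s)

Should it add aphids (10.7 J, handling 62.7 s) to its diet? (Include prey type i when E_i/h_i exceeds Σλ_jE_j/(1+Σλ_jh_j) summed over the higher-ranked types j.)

No

On moths and large flies alone, R = ΣλE/(1+Σλh) = 1.591/3.787 = 0.42 J/s.
aphids: E/h = 10.7/62.7 = 0.1707 J/s.
0.1707 < 0.42, so adding aphids would lower the average — exclude it.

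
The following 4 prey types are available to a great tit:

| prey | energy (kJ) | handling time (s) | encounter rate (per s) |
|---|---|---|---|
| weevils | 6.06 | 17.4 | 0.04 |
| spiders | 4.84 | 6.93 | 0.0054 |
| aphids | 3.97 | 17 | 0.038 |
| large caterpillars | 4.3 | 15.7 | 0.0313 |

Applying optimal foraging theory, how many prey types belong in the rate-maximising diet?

4

Rank by E/h (kJ/s): spiders 0.698, weevils 0.348, large caterpillars 0.274, aphids 0.234. Include each in turn until the next type's E/h falls below the running intake rate.
Rate on top 1: 0.02519. weevils: 0.348 > 0.02519 → include.
Rate on top 2: 0.1549. large caterpillars: 0.274 > 0.1549 → include.
Rate on top 3: 0.1812. aphids: 0.234 > 0.1812 → include.
Optimal diet: spiders, weevils, large caterpillars, aphids — 4 of 4 types.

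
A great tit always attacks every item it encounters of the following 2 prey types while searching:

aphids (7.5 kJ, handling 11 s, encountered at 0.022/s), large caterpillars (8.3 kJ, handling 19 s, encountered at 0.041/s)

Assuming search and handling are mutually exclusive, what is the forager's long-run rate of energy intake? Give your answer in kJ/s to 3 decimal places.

0.250 kJ/s

Energy encountered per unit search time: 0.022×7.5 + 0.041×8.3 = 0.5053 kJ/s.
Handling time per unit search time: 0.022×11 + 0.041×19 = 1.021.
Rate = 0.5053/(1 + 1.021) = 0.25 kJ/s.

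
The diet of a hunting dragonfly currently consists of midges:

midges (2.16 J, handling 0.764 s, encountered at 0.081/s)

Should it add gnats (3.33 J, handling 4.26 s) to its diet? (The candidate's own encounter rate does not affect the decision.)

Intake rate on the current diet: R = (0.081×2.16) / (1 + 0.081×0.764) = 0.175/1.062 = 0.1648 J/s.
gnats: E/h = 3.33/4.26 = 0.7817 J/s.
0.7817 > 0.1648, so adding gnats raises the average — include it.

Yes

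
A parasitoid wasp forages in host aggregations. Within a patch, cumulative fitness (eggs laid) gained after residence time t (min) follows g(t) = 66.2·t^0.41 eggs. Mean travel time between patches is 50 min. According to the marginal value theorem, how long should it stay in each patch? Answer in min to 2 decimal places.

34.75 min

Optimal t* satisfies g'(t*) = g(t*)/(T + t*).
g'(t) = 0.41·66.2·t^-0.59. Setting 0.41·66.2·t^-0.59 = 66.2·t^0.41/(50+t) gives 0.41(50+t) = t, so 0.59·t = 0.41×50.
t* = 0.41×50/0.59 = 34.75 min.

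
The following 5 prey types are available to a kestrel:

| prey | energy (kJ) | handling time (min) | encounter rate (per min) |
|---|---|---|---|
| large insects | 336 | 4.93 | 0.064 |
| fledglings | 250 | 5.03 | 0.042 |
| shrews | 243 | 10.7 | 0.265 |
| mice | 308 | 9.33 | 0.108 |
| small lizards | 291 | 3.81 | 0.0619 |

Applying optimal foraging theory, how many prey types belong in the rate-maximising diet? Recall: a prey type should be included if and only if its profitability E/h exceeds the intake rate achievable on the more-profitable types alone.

4

E/h in descending order: small lizards 76.4, large insects 68.2, fledglings 49.7, mice 33, shrews 22.7 kJ/min. The optimal diet is the largest prefix of this list for which every included type satisfies E_i/h_i > R on the types above it.
Rate on top 1: 14.58. large insects: 68.2 > 14.58 → include.
Rate on top 2: 25.47. fledglings: 49.7 > 25.47 → include.
Rate on top 3: 28.38. mice: 33 > 28.38 → include.
Rate on top 4: 30.06. shrews: 22.7 < 30.06 → exclude; stop.
Optimal diet: small lizards, large insects, fledglings, mice — 4 of 5 types.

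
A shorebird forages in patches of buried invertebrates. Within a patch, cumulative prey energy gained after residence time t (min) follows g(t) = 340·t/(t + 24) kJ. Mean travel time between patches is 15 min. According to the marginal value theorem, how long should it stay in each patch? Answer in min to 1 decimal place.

By the marginal value theorem, leave when the instantaneous gain rate g'(t) equals the habitat-wide average g(t)/(T + t).
g'(t) = 340·24/(t + 24)². Setting 340·24/(t+24)² = 340t/[(t+24)(15+t)] gives 24(15+t) = t(t+24), so t² = 24×15 = 360.
t* = √360 = 18.97 min.

19.0 min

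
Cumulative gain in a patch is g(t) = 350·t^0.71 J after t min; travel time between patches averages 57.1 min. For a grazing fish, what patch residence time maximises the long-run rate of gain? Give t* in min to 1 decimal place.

By the marginal value theorem, leave when the instantaneous gain rate g'(t) equals the habitat-wide average g(t)/(T + t).
g'(t) = 0.71·350·t^-0.29. Setting 0.71·350·t^-0.29 = 350·t^0.71/(57.1+t) gives 0.71(57.1+t) = t, so 0.29·t = 0.71×57.1.
t* = 0.71×57.1/0.29 = 139.8 min.

139.8 min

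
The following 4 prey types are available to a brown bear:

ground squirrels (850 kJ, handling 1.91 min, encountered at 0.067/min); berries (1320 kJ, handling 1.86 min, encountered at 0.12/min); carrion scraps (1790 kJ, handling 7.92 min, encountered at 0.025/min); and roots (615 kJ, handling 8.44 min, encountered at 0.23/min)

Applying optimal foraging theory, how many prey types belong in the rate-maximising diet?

3

E/h in descending order: berries 710, ground squirrels 445, carrion scraps 226, roots 72.9 kJ/min. The optimal diet is the largest prefix of this list for which every included type satisfies E_i/h_i > R on the types above it.
Rate on top 1: 129.5. ground squirrels: 445 > 129.5 → include.
Rate on top 2: 159.4. carrion scraps: 226 > 159.4 → include.
Rate on top 3: 167.9. roots: 72.9 < 167.9 → exclude; stop.
Optimal diet: berries, ground squirrels, carrion scraps — 3 of 4 types.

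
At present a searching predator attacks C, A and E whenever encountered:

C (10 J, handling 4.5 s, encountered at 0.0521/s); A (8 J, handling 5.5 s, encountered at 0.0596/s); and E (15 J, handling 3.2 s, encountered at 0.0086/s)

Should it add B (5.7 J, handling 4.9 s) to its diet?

Intake rate on the current diet: R = (0.0521×10 + 0.0596×8 + 0.0086×15) / (1 + 0.0521×4.5 + 0.0596×5.5 + 0.0086×3.2) = 1.127/1.59 = 0.7088 J/s.
B: E/h = 5.7/4.9 = 1.163 J/s.
Since 1.163 > R, including B increases the long-run rate.

Yes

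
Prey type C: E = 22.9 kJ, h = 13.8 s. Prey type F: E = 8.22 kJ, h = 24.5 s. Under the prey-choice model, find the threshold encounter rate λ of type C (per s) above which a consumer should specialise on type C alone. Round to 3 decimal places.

0.018 per s

At the threshold, the rate on type C alone equals the profitability of type F: λ·22.9/(1 + λ·13.8) = 8.22/24.5 = 0.3355.
Rearranging, λ(22.9 − 0.3355×13.8) = 0.3355, so λ = 0.3355/18.27 = 0.01836 per s.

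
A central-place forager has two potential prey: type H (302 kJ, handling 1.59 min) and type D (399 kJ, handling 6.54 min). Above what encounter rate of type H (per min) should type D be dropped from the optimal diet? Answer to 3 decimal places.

0.298 per min

At the threshold, the rate on type H alone equals the profitability of type D: λ·302/(1 + λ·1.59) = 399/6.54 = 61.01.
Rearranging, λ(302 − 61.01×1.59) = 61.01, so λ = 61.01/205 = 0.2976 per min.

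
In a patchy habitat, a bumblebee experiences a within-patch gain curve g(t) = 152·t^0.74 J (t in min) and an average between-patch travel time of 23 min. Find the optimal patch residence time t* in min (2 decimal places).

65.46 min

Optimal t* satisfies g'(t*) = g(t*)/(T + t*).
g'(t) = 0.74·152·t^-0.26. Setting 0.74·152·t^-0.26 = 152·t^0.74/(23+t) gives 0.74(23+t) = t, so 0.26·t = 0.74×23.
t* = 0.74×23/0.26 = 65.46 min.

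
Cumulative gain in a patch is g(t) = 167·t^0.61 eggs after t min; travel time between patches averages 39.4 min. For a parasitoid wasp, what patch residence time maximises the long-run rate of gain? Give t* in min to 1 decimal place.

Optimal t* satisfies g'(t*) = g(t*)/(T + t*).
g'(t) = 0.61·167·t^-0.39. Setting 0.61·167·t^-0.39 = 167·t^0.61/(39.4+t) gives 0.61(39.4+t) = t, so 0.39·t = 0.61×39.4.
t* = 0.61×39.4/0.39 = 61.63 min.

61.6 min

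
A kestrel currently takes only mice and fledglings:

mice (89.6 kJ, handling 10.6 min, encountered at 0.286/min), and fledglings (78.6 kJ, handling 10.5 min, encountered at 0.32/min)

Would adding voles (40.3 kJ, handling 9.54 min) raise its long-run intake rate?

On mice and fledglings alone, R = ΣλE/(1+Σλh) = 50.78/7.392 = 6.87 kJ/min.
voles: E/h = 40.3/9.54 = 4.224 kJ/min.
4.224 < 6.87, so adding voles would lower the average — exclude it.

No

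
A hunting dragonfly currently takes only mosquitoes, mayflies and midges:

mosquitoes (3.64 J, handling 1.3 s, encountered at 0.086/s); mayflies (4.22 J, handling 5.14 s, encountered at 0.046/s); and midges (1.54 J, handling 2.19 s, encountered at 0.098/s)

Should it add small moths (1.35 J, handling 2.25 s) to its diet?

Current rate: (0.086×3.64 + 0.046×4.22 + 0.098×1.54)/(1 + 0.086×1.3 + 0.046×5.14 + 0.098×2.19) = 0.4211 J/s.
Profitability of small moths: 1.35/2.25 = 0.6 J/s.
Since 0.6 > R, including small moths increases the long-run rate.

Yes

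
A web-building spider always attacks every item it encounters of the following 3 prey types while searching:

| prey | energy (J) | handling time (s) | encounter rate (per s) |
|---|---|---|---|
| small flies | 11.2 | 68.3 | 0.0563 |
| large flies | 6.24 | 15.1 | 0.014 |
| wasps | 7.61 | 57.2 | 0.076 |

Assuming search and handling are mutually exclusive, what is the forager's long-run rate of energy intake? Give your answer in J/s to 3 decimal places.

0.138 J/s

R = Σλ_iE_i / (1 + Σλ_ih_i)
Numerator: 0.0563×11.2 + 0.014×6.24 + 0.076×7.61 = 1.296
Denominator: 1 + 0.0563×68.3 + 0.014×15.1 + 0.076×57.2 = 9.404
R = 1.296/9.404 = 0.1378 J/s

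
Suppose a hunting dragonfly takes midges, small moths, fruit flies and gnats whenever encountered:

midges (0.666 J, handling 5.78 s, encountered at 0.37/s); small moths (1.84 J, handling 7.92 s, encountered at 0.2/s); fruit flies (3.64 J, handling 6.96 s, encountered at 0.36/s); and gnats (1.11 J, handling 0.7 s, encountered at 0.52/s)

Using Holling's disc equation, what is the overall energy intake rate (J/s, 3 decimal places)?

Energy encountered per unit search time: 0.37×0.666 + 0.2×1.84 + 0.36×3.64 + 0.52×1.11 = 2.502 J/s.
Handling time per unit search time: 0.37×5.78 + 0.2×7.92 + 0.36×6.96 + 0.52×0.7 = 6.592.
Rate = 2.502/(1 + 6.592) = 0.3296 J/s.

0.330 J/s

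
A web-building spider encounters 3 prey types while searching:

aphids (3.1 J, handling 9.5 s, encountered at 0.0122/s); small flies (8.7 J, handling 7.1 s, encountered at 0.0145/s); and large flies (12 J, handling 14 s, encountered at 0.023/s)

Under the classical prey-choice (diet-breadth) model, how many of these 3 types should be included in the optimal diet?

E/h in descending order: small flies 1.23, large flies 0.857, aphids 0.326 J/s. The optimal diet is the largest prefix of this list for which every included type satisfies E_i/h_i > R on the types above it.
Rate on top 1: 0.1144. large flies: 0.857 > 0.1144 → include.
Rate on top 2: 0.2822. aphids: 0.326 > 0.2822 → include.
Optimal diet: small flies, large flies, aphids — 3 of 3 types.

3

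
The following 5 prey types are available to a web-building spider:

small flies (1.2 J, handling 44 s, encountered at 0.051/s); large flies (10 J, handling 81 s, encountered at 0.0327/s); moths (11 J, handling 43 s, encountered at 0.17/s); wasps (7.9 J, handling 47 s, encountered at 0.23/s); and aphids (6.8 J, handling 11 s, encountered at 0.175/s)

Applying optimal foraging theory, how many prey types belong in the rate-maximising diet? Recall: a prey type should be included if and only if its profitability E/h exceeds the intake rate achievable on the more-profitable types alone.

1

E/h in descending order: aphids 0.618, moths 0.256, wasps 0.168, large flies 0.123, small flies 0.0273 J/s. The optimal diet is the largest prefix of this list for which every included type satisfies E_i/h_i > R on the types above it.
Rate on top 1: 0.4068. moths: 0.256 < 0.4068 → exclude; stop.
Optimal diet: aphids — 1 of 5 types.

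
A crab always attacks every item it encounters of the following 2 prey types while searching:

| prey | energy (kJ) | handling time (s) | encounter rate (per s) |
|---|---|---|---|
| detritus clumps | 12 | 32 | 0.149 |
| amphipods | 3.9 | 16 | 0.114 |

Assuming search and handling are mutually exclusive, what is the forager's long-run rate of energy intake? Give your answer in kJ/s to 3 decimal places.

R = Σλ_iE_i / (1 + Σλ_ih_i)
Numerator: 0.149×12 + 0.114×3.9 = 2.233
Denominator: 1 + 0.149×32 + 0.114×16 = 7.592
R = 2.233/7.592 = 0.2941 kJ/s

0.294 kJ/s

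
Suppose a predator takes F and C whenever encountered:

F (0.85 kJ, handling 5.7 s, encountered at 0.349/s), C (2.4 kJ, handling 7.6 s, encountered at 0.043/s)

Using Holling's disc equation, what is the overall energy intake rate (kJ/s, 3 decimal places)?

0.121 kJ/s

R = (0.349×0.85 + 0.043×2.4) / (1 + 0.349×5.7 + 0.043×7.6) = 0.3998/3.316 = 0.1206 kJ/s.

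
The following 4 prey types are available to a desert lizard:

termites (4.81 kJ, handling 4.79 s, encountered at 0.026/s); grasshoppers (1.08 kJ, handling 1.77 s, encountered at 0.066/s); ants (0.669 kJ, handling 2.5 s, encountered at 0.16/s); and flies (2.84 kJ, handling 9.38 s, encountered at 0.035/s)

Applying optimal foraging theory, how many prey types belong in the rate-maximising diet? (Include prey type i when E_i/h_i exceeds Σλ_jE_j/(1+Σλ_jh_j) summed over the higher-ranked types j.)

4

E/h in descending order: termites 1, grasshoppers 0.61, flies 0.303, ants 0.268 kJ/s. The optimal diet is the largest prefix of this list for which every included type satisfies E_i/h_i > R on the types above it.
Rate on top 1: 0.1112. grasshoppers: 0.61 > 0.1112 → include.
Rate on top 2: 0.1582. flies: 0.303 > 0.1582 → include.
Rate on top 3: 0.1884. ants: 0.268 > 0.1884 → include.
Optimal diet: termites, grasshoppers, flies, ants — 4 of 4 types.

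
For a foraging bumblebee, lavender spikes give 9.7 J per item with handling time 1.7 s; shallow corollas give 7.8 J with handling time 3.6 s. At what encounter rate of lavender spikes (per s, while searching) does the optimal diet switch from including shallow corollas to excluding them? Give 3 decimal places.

The zero-one rule: include shallow corollas iff E₂/h₂ > λE₁/(1+λh₁). Equality gives the switch point.
λE₁h₂ = E₂ + λE₂h₁ ⇒ λ = E₂/(E₁h₂ − E₂h₁) = 7.8/(34.92 − 13.26) = 0.3601 per s.

0.360 per s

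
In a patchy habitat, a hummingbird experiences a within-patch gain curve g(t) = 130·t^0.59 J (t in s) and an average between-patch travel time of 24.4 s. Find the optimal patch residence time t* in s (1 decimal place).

Optimal t* satisfies g'(t*) = g(t*)/(T + t*).
g'(t) = 0.59·130·t^-0.41. Setting 0.59·130·t^-0.41 = 130·t^0.59/(24.4+t) gives 0.59(24.4+t) = t, so 0.41·t = 0.59×24.4.
t* = 0.59×24.4/0.41 = 35.11 s.

35.1 s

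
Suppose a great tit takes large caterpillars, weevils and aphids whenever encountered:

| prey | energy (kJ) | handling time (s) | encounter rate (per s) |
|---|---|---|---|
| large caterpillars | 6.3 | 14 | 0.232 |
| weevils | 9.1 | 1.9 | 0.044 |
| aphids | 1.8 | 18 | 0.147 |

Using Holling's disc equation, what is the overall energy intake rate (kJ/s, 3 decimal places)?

0.305 kJ/s

R = Σλ_iE_i / (1 + Σλ_ih_i)
Numerator: 0.232×6.3 + 0.044×9.1 + 0.147×1.8 = 2.127
Denominator: 1 + 0.232×14 + 0.044×1.9 + 0.147×18 = 6.978
R = 2.127/6.978 = 0.3048 kJ/s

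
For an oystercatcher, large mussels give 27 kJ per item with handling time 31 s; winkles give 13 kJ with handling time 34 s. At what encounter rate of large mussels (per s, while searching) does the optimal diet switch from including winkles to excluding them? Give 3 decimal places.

0.025 per s

Drop winkles once their profitability E₂/h₂ falls below the rate achievable on large mussels alone: E₂/h₂ = λE₁/(1 + λh₁).
Solve for λ: λE₁h₂ = E₂(1 + λh₁) → λ(E₁h₂ − E₂h₁) = E₂ → λ = E₂/(E₁h₂ − E₂h₁).
λ = 13/(27×34 − 13×31) = 13/515 = 0.02524 per s.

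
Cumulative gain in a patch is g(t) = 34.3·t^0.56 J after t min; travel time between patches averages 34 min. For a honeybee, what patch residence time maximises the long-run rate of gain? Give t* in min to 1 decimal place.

43.3 min

Optimal t* satisfies g'(t*) = g(t*)/(T + t*).
g'(t) = 0.56·34.3·t^-0.44. Setting 0.56·34.3·t^-0.44 = 34.3·t^0.56/(34+t) gives 0.56(34+t) = t, so 0.44·t = 0.56×34.
t* = 0.56×34/0.44 = 43.27 min.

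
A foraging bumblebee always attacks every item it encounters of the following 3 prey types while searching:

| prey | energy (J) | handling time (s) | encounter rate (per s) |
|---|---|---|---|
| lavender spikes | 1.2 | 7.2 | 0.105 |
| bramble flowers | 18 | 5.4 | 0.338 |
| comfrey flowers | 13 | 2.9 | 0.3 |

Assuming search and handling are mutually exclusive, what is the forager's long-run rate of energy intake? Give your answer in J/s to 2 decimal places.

R = (0.105×1.2 + 0.338×18 + 0.3×13) / (1 + 0.105×7.2 + 0.338×5.4 + 0.3×2.9) = 10.11/4.451 = 2.271 J/s.

2.27 J/s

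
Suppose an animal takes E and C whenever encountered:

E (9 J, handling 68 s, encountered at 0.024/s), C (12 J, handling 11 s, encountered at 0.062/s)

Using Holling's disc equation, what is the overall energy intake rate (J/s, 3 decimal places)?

0.290 J/s

R = (0.024×9 + 0.062×12) / (1 + 0.024×68 + 0.062×11) = 0.96/3.314 = 0.2897 J/s.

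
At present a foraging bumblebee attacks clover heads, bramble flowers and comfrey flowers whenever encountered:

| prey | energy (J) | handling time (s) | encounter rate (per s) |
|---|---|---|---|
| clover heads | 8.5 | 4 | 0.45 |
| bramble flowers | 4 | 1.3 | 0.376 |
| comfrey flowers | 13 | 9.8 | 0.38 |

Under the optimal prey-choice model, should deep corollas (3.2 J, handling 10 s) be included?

No

Current rate: (0.45×8.5 + 0.376×4 + 0.38×13)/(1 + 0.45×4 + 0.376×1.3 + 0.38×9.8) = 1.464 J/s.
Profitability of deep corollas: 3.2/10 = 0.32 J/s.
0.32 < 1.464, so adding deep corollas would lower the average — exclude it.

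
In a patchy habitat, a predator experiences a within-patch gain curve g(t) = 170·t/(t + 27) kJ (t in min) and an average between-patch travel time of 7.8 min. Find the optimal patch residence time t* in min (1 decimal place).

By the marginal value theorem, leave when the instantaneous gain rate g'(t) equals the habitat-wide average g(t)/(T + t).
g'(t) = 170·27/(t + 27)². Setting 170·27/(t+27)² = 170t/[(t+27)(7.8+t)] gives 27(7.8+t) = t(t+27), so t² = 27×7.8 = 210.6.
t* = √210.6 = 14.51 min.

14.5 min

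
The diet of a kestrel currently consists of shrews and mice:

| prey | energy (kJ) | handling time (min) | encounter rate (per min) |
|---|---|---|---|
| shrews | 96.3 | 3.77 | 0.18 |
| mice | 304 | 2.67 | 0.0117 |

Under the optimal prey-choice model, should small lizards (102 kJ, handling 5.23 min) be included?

Intake rate on the current diet: R = (0.18×96.3 + 0.0117×304) / (1 + 0.18×3.77 + 0.0117×2.67) = 20.89/1.71 = 12.22 kJ/min.
small lizards: E/h = 102/5.23 = 19.5 kJ/min.
Since 19.5 > R, including small lizards increases the long-run rate.

Yes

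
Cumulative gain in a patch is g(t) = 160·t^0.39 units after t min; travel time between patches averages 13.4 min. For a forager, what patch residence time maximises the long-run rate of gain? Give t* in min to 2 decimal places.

By the marginal value theorem, leave when the instantaneous gain rate g'(t) equals the habitat-wide average g(t)/(T + t).
g'(t) = 0.39·160·t^-0.61. Setting 0.39·160·t^-0.61 = 160·t^0.39/(13.4+t) gives 0.39(13.4+t) = t, so 0.61·t = 0.39×13.4.
t* = 0.39×13.4/0.61 = 8.567 min.

8.57 min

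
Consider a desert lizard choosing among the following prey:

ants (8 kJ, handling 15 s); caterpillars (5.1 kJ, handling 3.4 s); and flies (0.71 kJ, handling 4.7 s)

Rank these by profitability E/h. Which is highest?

In descending order of E/h:
caterpillars: 5.1/3.4 = 1.5 kJ/s
ants: 8/15 = 0.533 kJ/s
flies: 0.71/4.7 = 0.151 kJ/s

caterpillars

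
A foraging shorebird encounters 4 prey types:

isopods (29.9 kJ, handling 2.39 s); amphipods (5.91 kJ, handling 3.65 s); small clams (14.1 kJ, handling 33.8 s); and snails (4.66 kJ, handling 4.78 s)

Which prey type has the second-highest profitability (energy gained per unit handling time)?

Profitability E/h (kJ/s): isopods = 29.9/2.39 = 12.5, amphipods = 5.91/3.65 = 1.62, small clams = 14.1/33.8 = 0.417, snails = 4.66/4.78 = 0.975.
Ranked: isopods > amphipods > snails > small clams.

amphipods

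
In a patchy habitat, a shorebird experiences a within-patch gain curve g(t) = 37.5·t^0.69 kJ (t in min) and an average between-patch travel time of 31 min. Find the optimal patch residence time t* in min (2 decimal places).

Maximise g(t)/(T+t): set derivative to zero → g'(t)(T+t) = g(t).
g'(t) = 0.69·37.5·t^-0.31. Setting 0.69·37.5·t^-0.31 = 37.5·t^0.69/(31+t) gives 0.69(31+t) = t, so 0.31·t = 0.69×31.
t* = 0.69×31/0.31 = 69 min.

69.00 min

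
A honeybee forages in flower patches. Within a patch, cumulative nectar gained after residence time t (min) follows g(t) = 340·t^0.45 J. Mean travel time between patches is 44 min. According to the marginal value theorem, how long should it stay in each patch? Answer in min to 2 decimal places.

By the marginal value theorem, leave when the instantaneous gain rate g'(t) equals the habitat-wide average g(t)/(T + t).
g'(t) = 0.45·340·t^-0.55. Setting 0.45·340·t^-0.55 = 340·t^0.45/(44+t) gives 0.45(44+t) = t, so 0.55·t = 0.45×44.
t* = 0.45×44/0.55 = 36 min.

36.00 min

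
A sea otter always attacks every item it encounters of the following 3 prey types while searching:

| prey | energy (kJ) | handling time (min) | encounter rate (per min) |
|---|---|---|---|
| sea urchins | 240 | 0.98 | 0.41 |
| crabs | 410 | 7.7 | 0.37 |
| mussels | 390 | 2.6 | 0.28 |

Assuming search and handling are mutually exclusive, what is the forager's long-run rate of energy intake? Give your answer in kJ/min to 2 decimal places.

R = (0.41×240 + 0.37×410 + 0.28×390) / (1 + 0.41×0.98 + 0.37×7.7 + 0.28×2.6) = 359.3/4.979 = 72.17 kJ/min.

72.17 kJ/min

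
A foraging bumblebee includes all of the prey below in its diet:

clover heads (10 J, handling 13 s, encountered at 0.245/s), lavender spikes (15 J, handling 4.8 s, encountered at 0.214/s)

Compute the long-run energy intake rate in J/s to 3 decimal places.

R = Σλ_iE_i / (1 + Σλ_ih_i)
Numerator: 0.245×10 + 0.214×15 = 5.66
Denominator: 1 + 0.245×13 + 0.214×4.8 = 5.212
R = 5.66/5.212 = 1.086 J/s

1.086 J/s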